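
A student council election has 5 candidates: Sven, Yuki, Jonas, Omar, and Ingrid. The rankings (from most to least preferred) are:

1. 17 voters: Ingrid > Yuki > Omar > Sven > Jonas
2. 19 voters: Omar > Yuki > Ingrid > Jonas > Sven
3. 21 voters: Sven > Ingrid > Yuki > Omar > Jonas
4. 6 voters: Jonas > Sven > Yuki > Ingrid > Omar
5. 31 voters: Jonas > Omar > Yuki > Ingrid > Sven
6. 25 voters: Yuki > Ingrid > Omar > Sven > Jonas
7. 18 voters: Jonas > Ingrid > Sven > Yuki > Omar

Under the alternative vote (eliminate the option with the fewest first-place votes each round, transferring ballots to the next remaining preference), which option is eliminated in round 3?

Sven

Round 1: Sven 21, Yuki 25, Jonas 55, Omar 19, Ingrid 17. Eliminate Ingrid.
Round 2: Sven 21, Yuki 42, Jonas 55, Omar 19. Eliminate Omar.
Round 3: Sven 21, Yuki 61, Jonas 55. Eliminate Sven.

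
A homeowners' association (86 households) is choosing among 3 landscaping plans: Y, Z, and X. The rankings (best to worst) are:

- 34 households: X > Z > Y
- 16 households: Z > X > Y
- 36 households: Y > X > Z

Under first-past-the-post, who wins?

Y

First-place votes: Y 36, Z 16, X 34.
Y has the most first-place votes.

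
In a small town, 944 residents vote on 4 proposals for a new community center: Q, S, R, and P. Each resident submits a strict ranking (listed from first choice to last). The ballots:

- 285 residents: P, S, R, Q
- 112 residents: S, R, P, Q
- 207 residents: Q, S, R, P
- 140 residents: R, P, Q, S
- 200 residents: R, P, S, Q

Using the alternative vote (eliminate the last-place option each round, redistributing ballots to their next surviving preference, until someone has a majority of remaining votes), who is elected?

R

Round 1: Q 207, S 112, R 340, P 285. Eliminate S.
Round 2: Q 207, R 452, P 285. Eliminate Q.
Round 3: R 659, P 285. R has a majority.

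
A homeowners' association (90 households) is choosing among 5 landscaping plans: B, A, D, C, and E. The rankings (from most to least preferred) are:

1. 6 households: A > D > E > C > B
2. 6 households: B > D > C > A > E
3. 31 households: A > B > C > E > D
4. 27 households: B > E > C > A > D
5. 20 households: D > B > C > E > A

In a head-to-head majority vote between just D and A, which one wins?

A

Voters preferring D to A: 26; preferring A to D: 64.
A wins the head-to-head.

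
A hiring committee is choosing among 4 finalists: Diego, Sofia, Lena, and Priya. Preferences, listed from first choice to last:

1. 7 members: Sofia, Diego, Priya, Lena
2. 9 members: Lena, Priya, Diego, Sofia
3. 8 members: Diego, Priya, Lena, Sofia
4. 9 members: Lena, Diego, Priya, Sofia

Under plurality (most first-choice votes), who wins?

First-place votes: Diego 8, Sofia 7, Lena 18, Priya 0.
Lena has the most first-place votes.

Lena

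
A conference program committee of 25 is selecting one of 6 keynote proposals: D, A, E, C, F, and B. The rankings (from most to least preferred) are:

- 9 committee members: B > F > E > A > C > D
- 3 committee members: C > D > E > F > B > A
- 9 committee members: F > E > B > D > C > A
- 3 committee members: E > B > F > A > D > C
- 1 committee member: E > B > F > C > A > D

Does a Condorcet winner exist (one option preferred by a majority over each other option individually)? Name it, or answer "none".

Checking pairwise contests:
A beats D 13–12.
E beats A 25–0.
F beats E 18–7.
E beats C 22–3.
B beats F 13–12.
E beats B 16–9.
Every option loses at least one head-to-head, so there is no Condorcet winner.

none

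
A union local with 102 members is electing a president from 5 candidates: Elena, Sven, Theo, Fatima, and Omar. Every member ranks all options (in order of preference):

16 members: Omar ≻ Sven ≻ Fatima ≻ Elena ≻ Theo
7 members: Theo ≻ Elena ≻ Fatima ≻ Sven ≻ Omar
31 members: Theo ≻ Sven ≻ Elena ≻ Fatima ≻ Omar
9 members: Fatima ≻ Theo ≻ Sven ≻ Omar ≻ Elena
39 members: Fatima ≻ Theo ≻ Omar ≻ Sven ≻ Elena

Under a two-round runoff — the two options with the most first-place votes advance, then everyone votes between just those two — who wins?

Round 1 first-place votes: Elena 0, Sven 0, Theo 38, Fatima 48, Omar 16.
Fatima and Theo advance.
Runoff: Fatima is preferred to Theo by 64 voters; Theo by 38.
Fatima wins the runoff.

Fatima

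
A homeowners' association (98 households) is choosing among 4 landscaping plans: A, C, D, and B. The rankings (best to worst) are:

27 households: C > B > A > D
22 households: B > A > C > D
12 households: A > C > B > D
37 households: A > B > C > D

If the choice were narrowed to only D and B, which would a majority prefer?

B

Voters preferring D to B: 0; preferring B to D: 98.
B wins the head-to-head.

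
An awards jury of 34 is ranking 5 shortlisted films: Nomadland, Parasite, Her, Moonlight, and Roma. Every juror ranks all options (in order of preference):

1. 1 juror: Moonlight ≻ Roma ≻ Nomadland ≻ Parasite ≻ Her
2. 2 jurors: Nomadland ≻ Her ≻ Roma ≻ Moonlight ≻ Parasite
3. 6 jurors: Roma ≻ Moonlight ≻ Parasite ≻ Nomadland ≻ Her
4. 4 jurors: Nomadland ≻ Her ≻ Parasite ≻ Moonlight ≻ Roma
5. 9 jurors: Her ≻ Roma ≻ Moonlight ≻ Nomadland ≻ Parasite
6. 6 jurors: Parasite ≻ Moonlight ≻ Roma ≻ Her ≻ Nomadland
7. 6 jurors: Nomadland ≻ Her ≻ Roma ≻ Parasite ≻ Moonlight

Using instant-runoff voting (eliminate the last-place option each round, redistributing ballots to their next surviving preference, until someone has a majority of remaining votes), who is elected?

Roma

Round 1: Nomadland 12, Parasite 6, Her 9, Moonlight 1, Roma 6. Eliminate Moonlight.
Round 2: Nomadland 12, Parasite 6, Her 9, Roma 7. Eliminate Parasite.
Round 3: Nomadland 12, Her 9, Roma 13. Eliminate Her.
Round 4: Nomadland 12, Roma 22. Roma has a majority.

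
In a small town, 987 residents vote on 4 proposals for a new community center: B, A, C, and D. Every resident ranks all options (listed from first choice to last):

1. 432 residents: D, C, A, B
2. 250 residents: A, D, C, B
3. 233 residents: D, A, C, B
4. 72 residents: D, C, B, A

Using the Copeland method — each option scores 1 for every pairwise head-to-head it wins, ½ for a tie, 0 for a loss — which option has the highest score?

B: loses to A, C, and D → score 0.
A: beats B; loses to C and D → score 1.
C: beats B and A; loses to D → score 2.
D: beats B, A, and C → score 3.
D has the best pairwise record.

D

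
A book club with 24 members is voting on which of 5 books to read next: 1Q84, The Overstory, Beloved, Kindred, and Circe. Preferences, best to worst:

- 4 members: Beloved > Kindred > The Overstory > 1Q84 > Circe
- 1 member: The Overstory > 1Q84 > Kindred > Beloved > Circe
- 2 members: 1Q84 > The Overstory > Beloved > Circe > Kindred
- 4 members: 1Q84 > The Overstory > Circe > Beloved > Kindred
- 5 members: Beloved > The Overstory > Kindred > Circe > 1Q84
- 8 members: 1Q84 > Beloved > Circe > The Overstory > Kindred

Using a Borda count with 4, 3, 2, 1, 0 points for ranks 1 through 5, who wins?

1Q84: 4·1 + 1·3 + 2·4 + 4·4 + 5·0 + 8·4 = 63
The Overstory: 4·2 + 1·4 + 2·3 + 4·3 + 5·3 + 8·1 = 53
Beloved: 4·4 + 1·1 + 2·2 + 4·1 + 5·4 + 8·3 = 69
Kindred: 4·3 + 1·2 + 2·0 + 4·0 + 5·2 + 8·0 = 24
Circe: 4·0 + 1·0 + 2·1 + 4·2 + 5·1 + 8·2 = 31
Beloved has the highest Borda score (69).

Beloved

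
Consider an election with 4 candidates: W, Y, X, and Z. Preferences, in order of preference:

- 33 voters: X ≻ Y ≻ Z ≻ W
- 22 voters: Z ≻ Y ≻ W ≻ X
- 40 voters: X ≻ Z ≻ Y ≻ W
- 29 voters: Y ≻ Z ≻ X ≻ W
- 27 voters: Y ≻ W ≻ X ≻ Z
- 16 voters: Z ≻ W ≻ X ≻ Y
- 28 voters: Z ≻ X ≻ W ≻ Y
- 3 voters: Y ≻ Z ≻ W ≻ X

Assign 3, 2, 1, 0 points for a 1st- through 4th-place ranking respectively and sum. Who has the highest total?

W: 33·0 + 22·1 + 40·0 + 29·0 + 27·2 + 16·2 + 28·1 + 3·1 = 139
Y: 33·2 + 22·2 + 40·1 + 29·3 + 27·3 + 16·0 + 28·0 + 3·3 = 327
X: 33·3 + 22·0 + 40·3 + 29·1 + 27·1 + 16·1 + 28·2 + 3·0 = 347
Z: 33·1 + 22·3 + 40·2 + 29·2 + 27·0 + 16·3 + 28·3 + 3·2 = 375
Z has the highest Borda score (375).

Z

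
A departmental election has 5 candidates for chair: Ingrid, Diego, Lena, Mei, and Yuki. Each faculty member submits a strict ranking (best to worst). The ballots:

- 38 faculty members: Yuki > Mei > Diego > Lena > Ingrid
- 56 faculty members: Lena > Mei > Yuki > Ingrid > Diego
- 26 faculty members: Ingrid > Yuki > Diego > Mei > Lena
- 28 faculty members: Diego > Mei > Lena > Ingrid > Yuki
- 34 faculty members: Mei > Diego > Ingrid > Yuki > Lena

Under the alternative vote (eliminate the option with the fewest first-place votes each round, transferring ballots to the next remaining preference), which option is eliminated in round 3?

Round 1: Ingrid 26, Diego 28, Lena 56, Mei 34, Yuki 38. Eliminate Ingrid.
Round 2: Diego 28, Lena 56, Mei 34, Yuki 64. Eliminate Diego.
Round 3: Lena 56, Mei 62, Yuki 64. Eliminate Lena.

Lena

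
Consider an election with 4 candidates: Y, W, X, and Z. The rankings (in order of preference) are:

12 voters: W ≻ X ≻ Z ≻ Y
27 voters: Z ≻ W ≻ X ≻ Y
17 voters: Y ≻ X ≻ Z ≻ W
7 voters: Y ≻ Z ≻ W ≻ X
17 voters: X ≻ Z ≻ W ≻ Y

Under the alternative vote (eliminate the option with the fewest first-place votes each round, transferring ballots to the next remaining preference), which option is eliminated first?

Round 1: Y 24, W 12, X 17, Z 27. Eliminate W.

W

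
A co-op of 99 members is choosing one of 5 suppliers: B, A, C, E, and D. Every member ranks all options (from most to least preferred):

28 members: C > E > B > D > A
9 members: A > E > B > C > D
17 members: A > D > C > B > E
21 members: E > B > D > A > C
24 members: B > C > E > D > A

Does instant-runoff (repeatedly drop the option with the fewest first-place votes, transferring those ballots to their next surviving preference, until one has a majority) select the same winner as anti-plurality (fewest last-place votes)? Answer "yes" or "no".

Instant-runoff — R1 B 24, A 26, C 28, E 21, D 0 (D out); R2 B 24, A 26, C 28, E 21 (E out); R3 B 45, A 26, C 28 (A out); R4 B 54, C 45 (B winner). Winner: B.
Anti-plurality — last-place votes: B 0, A 52, C 21, E 17, D 9. Winner: B.
The two methods agree.

yes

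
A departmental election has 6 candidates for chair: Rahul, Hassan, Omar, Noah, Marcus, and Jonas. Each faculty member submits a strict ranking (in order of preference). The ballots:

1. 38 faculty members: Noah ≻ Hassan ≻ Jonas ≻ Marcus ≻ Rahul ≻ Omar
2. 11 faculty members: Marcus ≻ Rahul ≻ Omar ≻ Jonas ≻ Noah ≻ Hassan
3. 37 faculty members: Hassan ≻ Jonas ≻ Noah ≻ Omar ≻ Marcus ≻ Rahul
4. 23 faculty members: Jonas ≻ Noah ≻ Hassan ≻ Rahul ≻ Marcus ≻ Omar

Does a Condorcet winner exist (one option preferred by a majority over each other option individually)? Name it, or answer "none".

Checking pairwise contests:
Hassan beats Rahul 98–11.
Noah beats Hassan 72–37.
Rahul beats Omar 72–37.
Jonas beats Noah 71–38.
Hassan beats Marcus 98–11.
Hassan beats Jonas 75–34.
Every option loses at least one head-to-head, so there is no Condorcet winner.

none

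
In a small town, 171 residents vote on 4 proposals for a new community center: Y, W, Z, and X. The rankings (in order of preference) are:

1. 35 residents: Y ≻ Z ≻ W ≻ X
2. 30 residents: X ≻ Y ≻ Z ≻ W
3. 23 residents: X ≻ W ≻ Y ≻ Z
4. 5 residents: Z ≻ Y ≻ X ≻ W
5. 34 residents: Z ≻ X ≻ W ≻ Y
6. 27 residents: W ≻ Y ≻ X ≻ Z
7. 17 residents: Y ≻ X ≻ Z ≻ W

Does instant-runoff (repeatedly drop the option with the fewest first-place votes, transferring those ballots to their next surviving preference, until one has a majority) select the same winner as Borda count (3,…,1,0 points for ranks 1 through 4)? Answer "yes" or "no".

no

Instant-runoff — R1 Y 52, W 27, Z 39, X 53 (W out); R2 Y 79, Z 39, X 53 (Z out); R3 Y 84, X 87 (X winner). Winner: X.
Borda — scores: Y 303, W 196, Z 234, X 293. Winner: Y.
The two methods disagree.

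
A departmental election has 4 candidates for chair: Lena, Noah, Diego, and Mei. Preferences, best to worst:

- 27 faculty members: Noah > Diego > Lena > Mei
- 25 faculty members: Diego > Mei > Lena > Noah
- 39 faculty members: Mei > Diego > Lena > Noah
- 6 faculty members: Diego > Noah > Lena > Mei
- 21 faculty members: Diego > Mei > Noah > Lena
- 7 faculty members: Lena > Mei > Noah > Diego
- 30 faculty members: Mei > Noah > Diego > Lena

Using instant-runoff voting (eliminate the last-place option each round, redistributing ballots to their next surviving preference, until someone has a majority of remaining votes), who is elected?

Diego

Round 1: Lena 7, Noah 27, Diego 52, Mei 69. Eliminate Lena.
Round 2: Noah 27, Diego 52, Mei 76. Eliminate Noah.
Round 3: Diego 79, Mei 76. Diego has a majority.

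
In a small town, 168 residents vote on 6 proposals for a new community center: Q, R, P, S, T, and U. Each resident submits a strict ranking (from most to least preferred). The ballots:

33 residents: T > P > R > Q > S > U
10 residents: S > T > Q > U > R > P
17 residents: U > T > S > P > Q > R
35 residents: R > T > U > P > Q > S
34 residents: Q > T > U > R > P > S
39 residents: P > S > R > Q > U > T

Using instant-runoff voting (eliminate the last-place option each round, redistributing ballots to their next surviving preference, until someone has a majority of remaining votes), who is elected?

T

Round 1: Q 34, R 35, P 39, S 10, T 33, U 17. Eliminate S.
Round 2: Q 34, R 35, P 39, T 43, U 17. Eliminate U.
Round 3: Q 34, R 35, P 39, T 60. Eliminate Q.
Round 4: R 35, P 39, T 94. T has a majority.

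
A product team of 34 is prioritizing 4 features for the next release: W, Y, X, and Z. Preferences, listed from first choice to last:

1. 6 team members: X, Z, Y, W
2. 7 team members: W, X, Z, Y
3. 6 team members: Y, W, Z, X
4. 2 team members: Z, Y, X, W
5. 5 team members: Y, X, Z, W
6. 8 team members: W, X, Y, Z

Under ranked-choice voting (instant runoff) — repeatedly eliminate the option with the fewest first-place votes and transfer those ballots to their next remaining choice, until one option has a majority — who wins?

Y

Round 1: W 15, Y 11, X 6, Z 2. Eliminate Z.
Round 2: W 15, Y 13, X 6. Eliminate X.
Round 3: W 15, Y 19. Y has a majority.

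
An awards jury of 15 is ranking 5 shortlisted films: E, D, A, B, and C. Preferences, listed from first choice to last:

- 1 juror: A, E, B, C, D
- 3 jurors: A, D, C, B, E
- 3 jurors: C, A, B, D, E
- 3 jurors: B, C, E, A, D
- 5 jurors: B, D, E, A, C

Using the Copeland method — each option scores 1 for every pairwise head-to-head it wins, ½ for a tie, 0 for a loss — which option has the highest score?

B

E: beats A; loses to D, B, and C → score 1.
D: beats E and C; loses to A and B → score 2.
A: beats D and C; loses to E and B → score 2.
B: beats E, D, A, and C → score 4.
C: beats E; loses to D, A, and B → score 1.
B has the best pairwise record.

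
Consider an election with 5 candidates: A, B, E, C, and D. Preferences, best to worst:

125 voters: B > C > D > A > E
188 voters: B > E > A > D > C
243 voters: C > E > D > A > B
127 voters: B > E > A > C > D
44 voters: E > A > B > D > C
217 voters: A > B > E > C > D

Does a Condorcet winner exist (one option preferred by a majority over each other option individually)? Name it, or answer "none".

Checking pairwise contests:
E beats A 602–342.
A beats B 504–440.
B beats E 657–287.
A beats C 576–368.
A beats D 576–368.
Every option loses at least one head-to-head, so there is no Condorcet winner.

none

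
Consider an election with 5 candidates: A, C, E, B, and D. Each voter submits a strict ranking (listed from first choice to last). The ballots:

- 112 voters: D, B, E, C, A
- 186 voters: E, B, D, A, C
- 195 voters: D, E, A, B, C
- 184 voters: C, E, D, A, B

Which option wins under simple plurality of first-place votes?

D

First-place votes: A 0, C 184, E 186, B 0, D 307.
D has the most first-place votes.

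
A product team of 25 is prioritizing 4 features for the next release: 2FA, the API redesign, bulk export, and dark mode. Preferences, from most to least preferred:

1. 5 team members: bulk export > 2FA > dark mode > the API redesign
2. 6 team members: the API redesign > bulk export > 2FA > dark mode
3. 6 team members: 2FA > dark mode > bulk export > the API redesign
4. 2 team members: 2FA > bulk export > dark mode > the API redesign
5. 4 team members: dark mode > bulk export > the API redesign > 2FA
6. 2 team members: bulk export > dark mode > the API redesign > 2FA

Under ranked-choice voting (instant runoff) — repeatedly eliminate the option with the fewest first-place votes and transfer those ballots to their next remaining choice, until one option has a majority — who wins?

bulk export

Round 1: 2FA 8, the API redesign 6, bulk export 7, dark mode 4. Eliminate dark mode.
Round 2: 2FA 8, the API redesign 6, bulk export 11. Eliminate the API redesign.
Round 3: 2FA 8, bulk export 17. Bulk export has a majority.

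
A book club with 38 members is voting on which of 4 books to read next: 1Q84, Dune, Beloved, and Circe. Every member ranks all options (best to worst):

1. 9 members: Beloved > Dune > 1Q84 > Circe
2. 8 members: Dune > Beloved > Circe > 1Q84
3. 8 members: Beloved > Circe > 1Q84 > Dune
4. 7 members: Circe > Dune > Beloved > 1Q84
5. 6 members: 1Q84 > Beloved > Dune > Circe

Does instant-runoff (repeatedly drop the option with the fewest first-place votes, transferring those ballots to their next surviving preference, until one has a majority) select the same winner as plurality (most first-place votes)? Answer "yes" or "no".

Instant-runoff — R1 1Q84 6, Dune 8, Beloved 17, Circe 7 (1Q84 out); R2 Dune 8, Beloved 23, Circe 7 (Beloved winner). Winner: Beloved.
Plurality — first-place votes: 1Q84 6, Dune 8, Beloved 17, Circe 7. Winner: Beloved.
The two methods agree.

yes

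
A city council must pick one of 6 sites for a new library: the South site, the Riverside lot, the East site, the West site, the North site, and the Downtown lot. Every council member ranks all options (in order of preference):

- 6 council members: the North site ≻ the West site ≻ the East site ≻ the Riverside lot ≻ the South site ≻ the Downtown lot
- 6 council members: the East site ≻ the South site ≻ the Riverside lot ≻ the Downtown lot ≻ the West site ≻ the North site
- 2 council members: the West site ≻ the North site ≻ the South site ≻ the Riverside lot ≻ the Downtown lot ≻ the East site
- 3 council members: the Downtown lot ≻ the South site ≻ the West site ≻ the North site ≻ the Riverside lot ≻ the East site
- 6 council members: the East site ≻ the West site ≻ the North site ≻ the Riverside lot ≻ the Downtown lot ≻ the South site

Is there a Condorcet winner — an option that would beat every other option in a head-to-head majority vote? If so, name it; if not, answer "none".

the East site vs the South site: 18–5 for the East site.
the East site vs the Riverside lot: 18–5 for the East site.
the East site vs the West site: 12–11 for the East site.
the East site vs the North site: 12–11 for the East site.
the East site vs the Downtown lot: 18–5 for the East site.
the East site beats every other option head-to-head.

the East site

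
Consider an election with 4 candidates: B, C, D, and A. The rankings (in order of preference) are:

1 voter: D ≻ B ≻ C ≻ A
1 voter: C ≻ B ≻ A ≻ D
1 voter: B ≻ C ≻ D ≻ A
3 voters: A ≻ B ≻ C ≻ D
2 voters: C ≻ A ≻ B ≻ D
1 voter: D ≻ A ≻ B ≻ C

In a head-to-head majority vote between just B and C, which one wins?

B

Voters preferring B to C: 6; preferring C to B: 3.
B wins the head-to-head.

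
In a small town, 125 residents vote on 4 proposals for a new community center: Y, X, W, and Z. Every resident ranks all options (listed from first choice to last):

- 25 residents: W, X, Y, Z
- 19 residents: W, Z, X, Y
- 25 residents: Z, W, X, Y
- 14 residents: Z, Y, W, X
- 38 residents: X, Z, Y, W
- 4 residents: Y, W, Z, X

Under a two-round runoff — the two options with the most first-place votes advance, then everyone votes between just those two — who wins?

Z

Round 1 first-place votes: Y 4, X 38, W 44, Z 39.
W and Z advance.
Runoff: W is preferred to Z by 48 voters; Z by 77.
Z wins the runoff.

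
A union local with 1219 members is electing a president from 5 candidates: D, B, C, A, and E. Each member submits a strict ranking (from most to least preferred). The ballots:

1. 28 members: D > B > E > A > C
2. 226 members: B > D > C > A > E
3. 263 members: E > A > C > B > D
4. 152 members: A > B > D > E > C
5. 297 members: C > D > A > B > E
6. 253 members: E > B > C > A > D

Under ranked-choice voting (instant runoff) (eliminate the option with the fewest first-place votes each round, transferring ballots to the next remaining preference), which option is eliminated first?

Round 1: D 28, B 226, C 297, A 152, E 516. Eliminate D.

D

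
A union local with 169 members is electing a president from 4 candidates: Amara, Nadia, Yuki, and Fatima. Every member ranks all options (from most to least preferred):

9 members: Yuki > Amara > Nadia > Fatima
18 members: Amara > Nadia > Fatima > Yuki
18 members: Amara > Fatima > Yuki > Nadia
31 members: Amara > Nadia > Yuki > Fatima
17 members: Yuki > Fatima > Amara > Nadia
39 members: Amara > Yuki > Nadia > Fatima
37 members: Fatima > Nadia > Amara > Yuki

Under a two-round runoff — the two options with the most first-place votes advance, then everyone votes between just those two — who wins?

Amara

Round 1 first-place votes: Amara 106, Nadia 0, Yuki 26, Fatima 37.
Amara and Fatima advance.
Runoff: Amara is preferred to Fatima by 115 voters; Fatima by 54.
Amara wins the runoff.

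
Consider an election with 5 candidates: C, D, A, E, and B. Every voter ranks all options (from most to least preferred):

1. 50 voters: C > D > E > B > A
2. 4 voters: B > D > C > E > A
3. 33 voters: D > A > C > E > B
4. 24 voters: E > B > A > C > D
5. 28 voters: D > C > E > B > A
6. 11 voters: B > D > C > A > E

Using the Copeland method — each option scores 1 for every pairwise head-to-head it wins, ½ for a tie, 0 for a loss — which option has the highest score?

D

C: beats A, E, and B; loses to D → score 3.
D: beats C, A, E, and B → score 4.
A: loses to C, D, E, and B → score 0.
E: beats A and B; loses to C and D → score 2.
B: beats A; loses to C, D, and E → score 1.
D has the best pairwise record.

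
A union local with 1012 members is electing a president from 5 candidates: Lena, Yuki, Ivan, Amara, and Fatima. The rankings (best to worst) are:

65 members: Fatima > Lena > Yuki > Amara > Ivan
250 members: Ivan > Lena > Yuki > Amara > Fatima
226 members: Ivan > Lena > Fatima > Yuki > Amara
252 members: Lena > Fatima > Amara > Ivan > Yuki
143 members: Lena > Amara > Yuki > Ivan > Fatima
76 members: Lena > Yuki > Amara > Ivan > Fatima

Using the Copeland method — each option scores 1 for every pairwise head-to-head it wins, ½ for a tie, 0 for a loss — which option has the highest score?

Lena: beats Yuki, Ivan, Amara, and Fatima → score 4.
Yuki: beats Amara; loses to Lena, Ivan, and Fatima → score 1.
Ivan: beats Yuki and Fatima; loses to Lena and Amara → score 2.
Amara: beats Ivan; loses to Lena, Yuki, and Fatima → score 1.
Fatima: beats Yuki and Amara; loses to Lena and Ivan → score 2.
Lena has the best pairwise record.

Lena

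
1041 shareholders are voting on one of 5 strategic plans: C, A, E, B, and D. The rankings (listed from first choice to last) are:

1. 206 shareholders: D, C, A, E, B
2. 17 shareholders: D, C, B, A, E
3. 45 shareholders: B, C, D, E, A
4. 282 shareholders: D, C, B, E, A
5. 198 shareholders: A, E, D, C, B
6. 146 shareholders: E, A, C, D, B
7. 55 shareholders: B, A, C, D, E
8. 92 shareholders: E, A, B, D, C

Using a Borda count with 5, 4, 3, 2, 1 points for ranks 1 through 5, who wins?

D

C: 206·4 + 17·4 + 45·4 + 282·4 + 198·2 + 146·3 + 55·3 + 92·1 = 3291
A: 206·3 + 17·2 + 45·1 + 282·1 + 198·5 + 146·4 + 55·4 + 92·4 = 3141
E: 206·2 + 17·1 + 45·2 + 282·2 + 198·4 + 146·5 + 55·1 + 92·5 = 3120
B: 206·1 + 17·3 + 45·5 + 282·3 + 198·1 + 146·1 + 55·5 + 92·3 = 2223
D: 206·5 + 17·5 + 45·3 + 282·5 + 198·3 + 146·2 + 55·2 + 92·2 = 3840
D has the highest Borda score (3840).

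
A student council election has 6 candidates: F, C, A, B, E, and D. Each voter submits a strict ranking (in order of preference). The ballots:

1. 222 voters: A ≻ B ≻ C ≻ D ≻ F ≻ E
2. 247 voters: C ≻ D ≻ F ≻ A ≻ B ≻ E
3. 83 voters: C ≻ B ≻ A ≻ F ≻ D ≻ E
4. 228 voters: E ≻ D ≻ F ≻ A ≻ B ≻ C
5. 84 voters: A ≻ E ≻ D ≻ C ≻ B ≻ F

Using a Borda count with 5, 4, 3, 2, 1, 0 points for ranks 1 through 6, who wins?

F: 222·1 + 247·3 + 83·2 + 228·3 + 84·0 = 1813
C: 222·3 + 247·5 + 83·5 + 228·0 + 84·2 = 2484
A: 222·5 + 247·2 + 83·3 + 228·2 + 84·5 = 2729
B: 222·4 + 247·1 + 83·4 + 228·1 + 84·1 = 1779
E: 222·0 + 247·0 + 83·0 + 228·5 + 84·4 = 1476
D: 222·2 + 247·4 + 83·1 + 228·4 + 84·3 = 2679
A has the highest Borda score (2729).

A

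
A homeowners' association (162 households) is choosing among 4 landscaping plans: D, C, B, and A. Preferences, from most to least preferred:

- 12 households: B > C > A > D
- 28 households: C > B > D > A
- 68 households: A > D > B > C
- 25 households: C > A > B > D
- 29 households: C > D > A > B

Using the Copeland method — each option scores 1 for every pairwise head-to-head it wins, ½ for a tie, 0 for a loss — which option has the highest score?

D: beats B; loses to C and A → score 1.
C: beats D, B, and A → score 3.
B: loses to D, C, and A → score 0.
A: beats D and B; loses to C → score 2.
C has the best pairwise record.

C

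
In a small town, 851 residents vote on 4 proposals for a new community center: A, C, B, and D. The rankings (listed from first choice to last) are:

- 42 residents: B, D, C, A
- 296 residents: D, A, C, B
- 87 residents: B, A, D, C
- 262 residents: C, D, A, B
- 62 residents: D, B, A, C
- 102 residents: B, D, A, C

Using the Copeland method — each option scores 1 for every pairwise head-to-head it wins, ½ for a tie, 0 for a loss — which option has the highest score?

D

A: beats C and B; loses to D → score 2.
C: beats B; loses to A and D → score 1.
B: loses to A, C, and D → score 0.
D: beats A, C, and B → score 3.
D has the best pairwise record.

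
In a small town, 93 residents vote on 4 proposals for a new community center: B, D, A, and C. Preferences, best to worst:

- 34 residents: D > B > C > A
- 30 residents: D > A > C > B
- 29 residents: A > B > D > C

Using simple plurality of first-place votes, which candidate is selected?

D

First-place votes: B 0, D 64, A 29, C 0.
D has the most first-place votes.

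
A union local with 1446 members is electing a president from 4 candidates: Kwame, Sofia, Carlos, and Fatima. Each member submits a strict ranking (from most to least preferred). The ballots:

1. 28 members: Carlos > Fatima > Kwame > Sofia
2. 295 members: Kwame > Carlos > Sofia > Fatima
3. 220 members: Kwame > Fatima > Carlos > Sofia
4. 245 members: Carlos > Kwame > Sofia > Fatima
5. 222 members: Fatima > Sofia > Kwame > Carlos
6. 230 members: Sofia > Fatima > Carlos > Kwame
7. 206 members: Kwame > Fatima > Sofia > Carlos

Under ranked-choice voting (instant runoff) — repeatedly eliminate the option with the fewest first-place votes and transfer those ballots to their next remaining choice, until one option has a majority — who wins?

Kwame

Round 1: Kwame 721, Sofia 230, Carlos 273, Fatima 222. Eliminate Fatima.
Round 2: Kwame 721, Sofia 452, Carlos 273. Eliminate Carlos.
Round 3: Kwame 994, Sofia 452. Kwame has a majority.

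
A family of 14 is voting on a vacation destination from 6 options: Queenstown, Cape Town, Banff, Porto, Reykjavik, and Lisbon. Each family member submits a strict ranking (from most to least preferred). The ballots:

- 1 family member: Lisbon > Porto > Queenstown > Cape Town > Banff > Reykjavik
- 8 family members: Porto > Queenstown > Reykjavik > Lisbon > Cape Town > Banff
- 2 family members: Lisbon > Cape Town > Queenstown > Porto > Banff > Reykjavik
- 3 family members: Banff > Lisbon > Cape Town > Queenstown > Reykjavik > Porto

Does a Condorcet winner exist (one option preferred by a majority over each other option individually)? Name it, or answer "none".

Porto

Porto vs Queenstown: 9–5 for Porto.
Porto vs Cape Town: 9–5 for Porto.
Porto vs Banff: 11–3 for Porto.
Porto vs Reykjavik: 11–3 for Porto.
Porto vs Lisbon: 8–6 for Porto.
Porto beats every other option head-to-head.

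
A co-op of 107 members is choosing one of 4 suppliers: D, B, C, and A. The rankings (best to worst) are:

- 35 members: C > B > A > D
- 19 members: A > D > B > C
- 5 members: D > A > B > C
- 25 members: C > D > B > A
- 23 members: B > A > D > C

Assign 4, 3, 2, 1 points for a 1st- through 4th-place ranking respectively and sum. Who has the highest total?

D: 35·1 + 19·3 + 5·4 + 25·3 + 23·2 = 233
B: 35·3 + 19·2 + 5·2 + 25·2 + 23·4 = 295
C: 35·4 + 19·1 + 5·1 + 25·4 + 23·1 = 287
A: 35·2 + 19·4 + 5·3 + 25·1 + 23·3 = 255
B has the highest Borda score (295).

B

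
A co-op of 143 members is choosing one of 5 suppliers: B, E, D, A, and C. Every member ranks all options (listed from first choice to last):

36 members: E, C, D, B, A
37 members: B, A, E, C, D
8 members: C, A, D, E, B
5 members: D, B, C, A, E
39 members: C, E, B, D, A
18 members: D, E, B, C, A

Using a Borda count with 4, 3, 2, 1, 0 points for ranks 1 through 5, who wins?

E

B: 36·1 + 37·4 + 8·0 + 5·3 + 39·2 + 18·2 = 313
E: 36·4 + 37·2 + 8·1 + 5·0 + 39·3 + 18·3 = 397
D: 36·2 + 37·0 + 8·2 + 5·4 + 39·1 + 18·4 = 219
A: 36·0 + 37·3 + 8·3 + 5·1 + 39·0 + 18·0 = 140
C: 36·3 + 37·1 + 8·4 + 5·2 + 39·4 + 18·1 = 361
E has the highest Borda score (397).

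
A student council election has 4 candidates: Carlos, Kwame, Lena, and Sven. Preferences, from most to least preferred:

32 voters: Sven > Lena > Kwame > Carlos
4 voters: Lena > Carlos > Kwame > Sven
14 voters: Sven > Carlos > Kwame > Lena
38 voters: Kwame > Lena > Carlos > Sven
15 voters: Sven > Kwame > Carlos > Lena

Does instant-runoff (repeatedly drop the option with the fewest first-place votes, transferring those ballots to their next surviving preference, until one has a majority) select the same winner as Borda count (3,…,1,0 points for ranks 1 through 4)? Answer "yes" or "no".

Instant-runoff — R1 Carlos 0, Kwame 38, Lena 4, Sven 61 (Sven winner). Winner: Sven.
Borda — scores: Carlos 89, Kwame 194, Lena 152, Sven 183. Winner: Kwame.
The two methods disagree.

no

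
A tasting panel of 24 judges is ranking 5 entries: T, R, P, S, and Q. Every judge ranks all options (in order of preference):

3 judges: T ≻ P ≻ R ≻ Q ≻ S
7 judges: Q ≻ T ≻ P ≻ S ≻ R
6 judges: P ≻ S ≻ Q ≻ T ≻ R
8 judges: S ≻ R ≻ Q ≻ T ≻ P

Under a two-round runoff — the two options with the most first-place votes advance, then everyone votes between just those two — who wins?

Round 1 first-place votes: T 3, R 0, P 6, S 8, Q 7.
S and Q advance.
Runoff: S is preferred to Q by 14 voters; Q by 10.
S wins the runoff.

S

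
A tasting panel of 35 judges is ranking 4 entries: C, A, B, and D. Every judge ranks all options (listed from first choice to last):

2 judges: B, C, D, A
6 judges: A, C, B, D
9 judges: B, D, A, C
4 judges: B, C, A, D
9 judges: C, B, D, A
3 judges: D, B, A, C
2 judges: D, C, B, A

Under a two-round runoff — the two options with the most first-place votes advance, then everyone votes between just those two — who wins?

Round 1 first-place votes: C 9, A 6, B 15, D 5.
B and C advance.
Runoff: B is preferred to C by 18 voters; C by 17.
B wins the runoff.

B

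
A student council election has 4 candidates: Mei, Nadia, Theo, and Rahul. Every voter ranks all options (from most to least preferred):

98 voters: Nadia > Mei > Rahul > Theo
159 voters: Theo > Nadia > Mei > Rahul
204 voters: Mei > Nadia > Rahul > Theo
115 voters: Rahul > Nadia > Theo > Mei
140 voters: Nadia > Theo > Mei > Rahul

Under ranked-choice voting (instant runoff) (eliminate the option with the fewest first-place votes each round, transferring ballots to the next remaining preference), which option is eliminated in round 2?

Round 1: Mei 204, Nadia 238, Theo 159, Rahul 115. Eliminate Rahul.
Round 2: Mei 204, Nadia 353, Theo 159. Eliminate Theo.

Theo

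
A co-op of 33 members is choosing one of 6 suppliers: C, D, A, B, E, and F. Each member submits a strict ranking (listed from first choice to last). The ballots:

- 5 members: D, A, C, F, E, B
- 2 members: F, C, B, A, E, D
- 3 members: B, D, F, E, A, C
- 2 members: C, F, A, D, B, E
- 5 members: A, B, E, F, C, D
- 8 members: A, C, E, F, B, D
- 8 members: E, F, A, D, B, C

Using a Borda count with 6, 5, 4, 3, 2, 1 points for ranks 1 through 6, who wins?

A

C: 5·4 + 2·5 + 3·1 + 2·6 + 5·2 + 8·5 + 8·1 = 103
D: 5·6 + 2·1 + 3·5 + 2·3 + 5·1 + 8·1 + 8·3 = 90
A: 5·5 + 2·3 + 3·2 + 2·4 + 5·6 + 8·6 + 8·4 = 155
B: 5·1 + 2·4 + 3·6 + 2·2 + 5·5 + 8·2 + 8·2 = 92
E: 5·2 + 2·2 + 3·3 + 2·1 + 5·4 + 8·4 + 8·6 = 125
F: 5·3 + 2·6 + 3·4 + 2·5 + 5·3 + 8·3 + 8·5 = 128
A has the highest Borda score (155).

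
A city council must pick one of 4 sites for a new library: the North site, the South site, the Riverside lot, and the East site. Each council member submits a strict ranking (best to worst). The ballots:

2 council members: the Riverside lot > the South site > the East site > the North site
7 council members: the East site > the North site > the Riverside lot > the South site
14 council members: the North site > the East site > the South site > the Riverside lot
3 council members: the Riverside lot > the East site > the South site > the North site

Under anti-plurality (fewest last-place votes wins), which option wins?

the East site

Last-place votes: the North site 5, the South site 7, the Riverside lot 14, the East site 0.
the East site is ranked last by the fewest voters, so the East site wins.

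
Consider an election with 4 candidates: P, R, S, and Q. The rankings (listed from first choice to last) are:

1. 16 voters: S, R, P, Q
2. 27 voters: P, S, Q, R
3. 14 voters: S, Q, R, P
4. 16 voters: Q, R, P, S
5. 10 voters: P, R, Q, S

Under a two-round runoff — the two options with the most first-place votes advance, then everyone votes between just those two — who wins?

Round 1 first-place votes: P 37, R 0, S 30, Q 16.
P and S advance.
Runoff: P is preferred to S by 53 voters; S by 30.
P wins the runoff.

P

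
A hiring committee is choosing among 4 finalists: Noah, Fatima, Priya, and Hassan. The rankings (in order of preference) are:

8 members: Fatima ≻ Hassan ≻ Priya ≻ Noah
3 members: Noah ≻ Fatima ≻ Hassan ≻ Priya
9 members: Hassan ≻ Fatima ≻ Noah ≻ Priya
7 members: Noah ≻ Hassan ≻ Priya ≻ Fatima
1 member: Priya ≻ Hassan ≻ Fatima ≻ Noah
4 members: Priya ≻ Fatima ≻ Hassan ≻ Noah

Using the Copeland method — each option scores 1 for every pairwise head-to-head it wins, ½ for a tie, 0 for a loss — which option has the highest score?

Noah: beats Priya; loses to Fatima and Hassan → score 1.
Fatima: beats Noah and Priya; loses to Hassan → score 2.
Priya: loses to Noah, Fatima, and Hassan → score 0.
Hassan: beats Noah, Fatima, and Priya → score 3.
Hassan has the best pairwise record.

Hassan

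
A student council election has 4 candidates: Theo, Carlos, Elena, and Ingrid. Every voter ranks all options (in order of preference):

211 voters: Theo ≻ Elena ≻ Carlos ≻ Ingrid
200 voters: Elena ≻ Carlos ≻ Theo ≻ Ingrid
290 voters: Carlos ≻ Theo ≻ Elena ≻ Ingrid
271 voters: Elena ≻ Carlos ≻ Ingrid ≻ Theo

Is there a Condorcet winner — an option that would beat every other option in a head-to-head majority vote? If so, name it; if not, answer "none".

Checking pairwise contests:
Carlos beats Theo 761–211.
Elena beats Carlos 682–290.
Theo beats Elena 501–471.
Theo beats Ingrid 701–271.
Every option loses at least one head-to-head, so there is no Condorcet winner.

none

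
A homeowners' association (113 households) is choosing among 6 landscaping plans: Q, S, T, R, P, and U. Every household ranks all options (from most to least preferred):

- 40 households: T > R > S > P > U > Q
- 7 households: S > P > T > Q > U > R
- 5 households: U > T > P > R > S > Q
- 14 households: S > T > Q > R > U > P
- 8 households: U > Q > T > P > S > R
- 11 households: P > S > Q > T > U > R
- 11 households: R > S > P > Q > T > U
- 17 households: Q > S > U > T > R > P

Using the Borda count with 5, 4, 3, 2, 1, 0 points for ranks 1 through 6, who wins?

S

Q: 40·0 + 7·2 + 5·0 + 14·3 + 8·4 + 11·3 + 11·2 + 17·5 = 228
S: 40·3 + 7·5 + 5·1 + 14·5 + 8·1 + 11·4 + 11·4 + 17·4 = 394
T: 40·5 + 7·3 + 5·4 + 14·4 + 8·3 + 11·2 + 11·1 + 17·2 = 388
R: 40·4 + 7·0 + 5·2 + 14·2 + 8·0 + 11·0 + 11·5 + 17·1 = 270
P: 40·2 + 7·4 + 5·3 + 14·0 + 8·2 + 11·5 + 11·3 + 17·0 = 227
U: 40·1 + 7·1 + 5·5 + 14·1 + 8·5 + 11·1 + 11·0 + 17·3 = 188
S has the highest Borda score (394).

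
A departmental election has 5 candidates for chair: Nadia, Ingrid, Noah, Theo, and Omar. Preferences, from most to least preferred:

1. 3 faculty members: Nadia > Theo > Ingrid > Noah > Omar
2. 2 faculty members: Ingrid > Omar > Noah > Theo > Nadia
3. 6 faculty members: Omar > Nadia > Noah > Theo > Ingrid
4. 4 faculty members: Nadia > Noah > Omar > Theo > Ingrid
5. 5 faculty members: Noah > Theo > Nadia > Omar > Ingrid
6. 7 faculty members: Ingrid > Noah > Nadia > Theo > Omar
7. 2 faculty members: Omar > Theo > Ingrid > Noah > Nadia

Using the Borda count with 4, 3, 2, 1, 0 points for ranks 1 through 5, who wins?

Nadia: 3·4 + 2·0 + 6·3 + 4·4 + 5·2 + 7·2 + 2·0 = 70
Ingrid: 3·2 + 2·4 + 6·0 + 4·0 + 5·0 + 7·4 + 2·2 = 46
Noah: 3·1 + 2·2 + 6·2 + 4·3 + 5·4 + 7·3 + 2·1 = 74
Theo: 3·3 + 2·1 + 6·1 + 4·1 + 5·3 + 7·1 + 2·3 = 49
Omar: 3·0 + 2·3 + 6·4 + 4·2 + 5·1 + 7·0 + 2·4 = 51
Noah has the highest Borda score (74).

Noah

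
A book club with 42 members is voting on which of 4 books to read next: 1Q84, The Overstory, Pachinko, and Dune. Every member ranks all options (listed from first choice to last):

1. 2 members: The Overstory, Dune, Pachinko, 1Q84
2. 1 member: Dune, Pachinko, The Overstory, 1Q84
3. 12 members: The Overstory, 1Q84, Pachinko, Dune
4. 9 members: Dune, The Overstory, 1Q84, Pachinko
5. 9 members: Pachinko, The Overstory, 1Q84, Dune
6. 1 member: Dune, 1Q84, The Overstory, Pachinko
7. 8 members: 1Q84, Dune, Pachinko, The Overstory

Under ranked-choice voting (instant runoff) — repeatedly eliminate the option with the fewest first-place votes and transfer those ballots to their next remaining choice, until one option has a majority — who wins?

The Overstory

Round 1: 1Q84 8, The Overstory 14, Pachinko 9, Dune 11. Eliminate 1Q84.
Round 2: The Overstory 14, Pachinko 9, Dune 19. Eliminate Pachinko.
Round 3: The Overstory 23, Dune 19. The Overstory has a majority.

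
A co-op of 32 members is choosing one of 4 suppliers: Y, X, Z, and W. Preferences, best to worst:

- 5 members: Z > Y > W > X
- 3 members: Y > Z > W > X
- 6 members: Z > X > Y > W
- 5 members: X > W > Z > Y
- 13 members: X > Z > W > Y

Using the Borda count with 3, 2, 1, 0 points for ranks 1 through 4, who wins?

Y: 5·2 + 3·3 + 6·1 + 5·0 + 13·0 = 25
X: 5·0 + 3·0 + 6·2 + 5·3 + 13·3 = 66
Z: 5·3 + 3·2 + 6·3 + 5·1 + 13·2 = 70
W: 5·1 + 3·1 + 6·0 + 5·2 + 13·1 = 31
Z has the highest Borda score (70).

Z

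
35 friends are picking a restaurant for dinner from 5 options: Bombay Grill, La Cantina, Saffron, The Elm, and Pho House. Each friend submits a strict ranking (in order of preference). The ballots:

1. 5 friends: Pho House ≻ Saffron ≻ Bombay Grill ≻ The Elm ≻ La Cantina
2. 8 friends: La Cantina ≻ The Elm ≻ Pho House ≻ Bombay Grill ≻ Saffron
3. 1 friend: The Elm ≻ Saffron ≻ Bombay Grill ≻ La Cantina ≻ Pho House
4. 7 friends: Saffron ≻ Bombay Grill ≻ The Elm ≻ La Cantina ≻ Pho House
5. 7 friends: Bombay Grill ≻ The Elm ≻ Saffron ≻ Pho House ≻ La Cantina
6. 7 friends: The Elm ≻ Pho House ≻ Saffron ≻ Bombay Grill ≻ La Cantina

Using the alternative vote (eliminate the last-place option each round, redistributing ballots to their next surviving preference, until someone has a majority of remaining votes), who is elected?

Round 1: Bombay Grill 7, La Cantina 8, Saffron 7, The Elm 8, Pho House 5. Eliminate Pho House.
Round 2: Bombay Grill 7, La Cantina 8, Saffron 12, The Elm 8. Eliminate Bombay Grill.
Round 3: La Cantina 8, Saffron 12, The Elm 15. Eliminate La Cantina.
Round 4: Saffron 12, The Elm 23. The Elm has a majority.

The Elm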